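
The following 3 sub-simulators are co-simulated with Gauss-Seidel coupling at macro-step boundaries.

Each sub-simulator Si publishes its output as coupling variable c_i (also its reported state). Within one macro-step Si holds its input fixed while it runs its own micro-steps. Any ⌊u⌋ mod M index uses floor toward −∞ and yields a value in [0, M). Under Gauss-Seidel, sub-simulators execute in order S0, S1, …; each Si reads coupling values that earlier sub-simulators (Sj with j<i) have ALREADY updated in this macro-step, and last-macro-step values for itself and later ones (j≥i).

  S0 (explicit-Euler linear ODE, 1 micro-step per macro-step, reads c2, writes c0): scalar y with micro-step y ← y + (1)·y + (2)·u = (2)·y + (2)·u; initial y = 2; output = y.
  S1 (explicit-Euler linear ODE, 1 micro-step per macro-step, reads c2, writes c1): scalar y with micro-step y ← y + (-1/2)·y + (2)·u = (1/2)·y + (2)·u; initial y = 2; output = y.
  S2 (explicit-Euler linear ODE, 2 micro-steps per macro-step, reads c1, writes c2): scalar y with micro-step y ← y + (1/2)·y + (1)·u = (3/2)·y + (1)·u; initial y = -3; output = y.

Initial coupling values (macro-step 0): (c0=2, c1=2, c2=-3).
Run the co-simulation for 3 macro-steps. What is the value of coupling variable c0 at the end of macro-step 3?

c0 at macro-step 3 = -3013/8

macro 1: S0 reads c2=-3 → after 1×micro: -2; S1 reads c2=-3 → after 1×micro: -5; S2 reads c1=-5 → after 2×micro: -77/4 ⇒ (c0=-2, c1=-5, c2=-77/4)
macro 2: S0 reads c2=-77/4 → after 1×micro: -85/2; S1 reads c2=-77/4 → after 1×micro: -41; S2 reads c1=-41 → after 2×micro: -2333/16 ⇒ (c0=-85/2, c1=-41, c2=-2333/16)
macro 3: S0 reads c2=-2333/16 → after 1×micro: -3013/8; S1 reads c2=-2333/16 → after 1×micro: -2497/8; S2 reads c1=-2497/8 → after 2×micro: -70937/64 ⇒ (c0=-3013/8, c1=-2497/8, c2=-70937/64)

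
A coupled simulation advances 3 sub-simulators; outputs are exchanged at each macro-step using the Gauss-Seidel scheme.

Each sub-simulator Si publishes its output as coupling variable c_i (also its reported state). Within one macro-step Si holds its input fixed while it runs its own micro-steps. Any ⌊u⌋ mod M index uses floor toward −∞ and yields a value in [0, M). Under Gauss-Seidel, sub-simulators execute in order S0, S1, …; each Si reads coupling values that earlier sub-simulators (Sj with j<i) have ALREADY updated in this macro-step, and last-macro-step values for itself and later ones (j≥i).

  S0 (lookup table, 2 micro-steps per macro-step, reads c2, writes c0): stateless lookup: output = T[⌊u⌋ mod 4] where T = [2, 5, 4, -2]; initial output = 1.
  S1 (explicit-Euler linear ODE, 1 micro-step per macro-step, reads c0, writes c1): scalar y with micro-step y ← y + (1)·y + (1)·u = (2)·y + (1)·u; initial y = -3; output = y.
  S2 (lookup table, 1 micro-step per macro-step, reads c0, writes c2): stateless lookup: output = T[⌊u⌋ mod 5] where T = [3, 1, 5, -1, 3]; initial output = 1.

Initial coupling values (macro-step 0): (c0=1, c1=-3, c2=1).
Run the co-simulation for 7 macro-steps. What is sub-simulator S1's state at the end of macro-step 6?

S1 state at macro-step 6 = -94

macro 1: S0 reads c2=1 → after 2×micro: 5; S1 reads c0=5 → after 1×micro: -1; S2 reads c0=5 → after 1×micro: 3 ⇒ (c0=5, c1=-1, c2=3)
macro 2: S0 reads c2=3 → after 2×micro: -2; S1 reads c0=-2 → after 1×micro: -4; S2 reads c0=-2 → after 1×micro: -1 ⇒ (c0=-2, c1=-4, c2=-1)
macro 3: S0 reads c2=-1 → after 2×micro: -2; S1 reads c0=-2 → after 1×micro: -10; S2 reads c0=-2 → after 1×micro: -1 ⇒ (c0=-2, c1=-10, c2=-1)
macro 4: S0 reads c2=-1 → after 2×micro: -2; S1 reads c0=-2 → after 1×micro: -22; S2 reads c0=-2 → after 1×micro: -1 ⇒ (c0=-2, c1=-22, c2=-1)
macro 5: S0 reads c2=-1 → after 2×micro: -2; S1 reads c0=-2 → after 1×micro: -46; S2 reads c0=-2 → after 1×micro: -1 ⇒ (c0=-2, c1=-46, c2=-1)
macro 6: S0 reads c2=-1 → after 2×micro: -2; S1 reads c0=-2 → after 1×micro: -94; S2 reads c0=-2 → after 1×micro: -1 ⇒ (c0=-2, c1=-94, c2=-1)
macro 7: S0 reads c2=-1 → after 2×micro: -2; S1 reads c0=-2 → after 1×micro: -190; S2 reads c0=-2 → after 1×micro: -1 ⇒ (c0=-2, c1=-190, c2=-1)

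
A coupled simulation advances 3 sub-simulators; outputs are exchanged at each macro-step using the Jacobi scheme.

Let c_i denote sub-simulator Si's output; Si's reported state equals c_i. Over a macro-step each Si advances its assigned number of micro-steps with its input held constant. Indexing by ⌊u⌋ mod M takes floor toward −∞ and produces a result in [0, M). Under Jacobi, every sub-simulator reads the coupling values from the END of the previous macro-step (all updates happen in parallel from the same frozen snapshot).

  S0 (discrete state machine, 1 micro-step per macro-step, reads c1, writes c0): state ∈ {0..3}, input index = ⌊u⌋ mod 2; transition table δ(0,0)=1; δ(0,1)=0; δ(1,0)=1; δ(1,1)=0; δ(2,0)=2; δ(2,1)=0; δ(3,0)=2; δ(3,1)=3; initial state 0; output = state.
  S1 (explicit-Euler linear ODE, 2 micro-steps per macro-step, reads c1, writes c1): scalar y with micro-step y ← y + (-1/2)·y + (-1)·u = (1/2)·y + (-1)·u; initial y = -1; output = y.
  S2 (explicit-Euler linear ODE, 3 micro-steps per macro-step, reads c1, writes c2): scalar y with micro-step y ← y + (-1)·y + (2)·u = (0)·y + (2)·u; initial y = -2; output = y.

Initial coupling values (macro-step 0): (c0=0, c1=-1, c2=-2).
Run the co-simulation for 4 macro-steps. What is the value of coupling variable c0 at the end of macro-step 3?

c0 at macro-step 3 = 1

macro 1: S0 reads c1=-1 → after 1×micro: 0; S1 reads c1=-1 → after 2×micro: 5/4; S2 reads c1=-1 → after 3×micro: -2 ⇒ (c0=0, c1=5/4, c2=-2)
macro 2: S0 reads c1=5/4 → after 1×micro: 0; S1 reads c1=5/4 → after 2×micro: -25/16; S2 reads c1=5/4 → after 3×micro: 5/2 ⇒ (c0=0, c1=-25/16, c2=5/2)
macro 3: S0 reads c1=-25/16 → after 1×micro: 1; S1 reads c1=-25/16 → after 2×micro: 125/64; S2 reads c1=-25/16 → after 3×micro: -25/8 ⇒ (c0=1, c1=125/64, c2=-25/8)
macro 4: S0 reads c1=125/64 → after 1×micro: 0; S1 reads c1=125/64 → after 2×micro: -625/256; S2 reads c1=125/64 → after 3×micro: 125/32 ⇒ (c0=0, c1=-625/256, c2=125/32)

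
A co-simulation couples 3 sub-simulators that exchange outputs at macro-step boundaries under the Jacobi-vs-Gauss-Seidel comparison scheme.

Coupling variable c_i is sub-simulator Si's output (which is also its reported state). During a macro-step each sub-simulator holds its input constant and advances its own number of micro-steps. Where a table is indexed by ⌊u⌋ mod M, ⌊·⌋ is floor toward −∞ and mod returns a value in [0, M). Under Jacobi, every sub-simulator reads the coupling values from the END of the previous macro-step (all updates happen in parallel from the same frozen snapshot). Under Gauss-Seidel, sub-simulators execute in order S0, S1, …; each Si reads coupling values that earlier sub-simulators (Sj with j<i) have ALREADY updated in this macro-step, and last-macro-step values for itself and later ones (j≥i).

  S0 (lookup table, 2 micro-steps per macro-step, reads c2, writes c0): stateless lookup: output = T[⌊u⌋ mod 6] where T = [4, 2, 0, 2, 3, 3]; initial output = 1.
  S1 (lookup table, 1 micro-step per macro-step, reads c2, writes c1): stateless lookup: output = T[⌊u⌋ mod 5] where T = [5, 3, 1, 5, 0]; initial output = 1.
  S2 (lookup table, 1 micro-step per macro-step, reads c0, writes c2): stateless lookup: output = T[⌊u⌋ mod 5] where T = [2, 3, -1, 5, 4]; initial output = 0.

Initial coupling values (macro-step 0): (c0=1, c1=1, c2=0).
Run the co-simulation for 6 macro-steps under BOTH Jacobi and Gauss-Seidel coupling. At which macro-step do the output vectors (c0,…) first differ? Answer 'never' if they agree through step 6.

[Jacobi] macro 1: S0 reads c2=0 → after 2×micro: 4; S1 reads c2=0 → after 1×micro: 5; S2 reads c0=1 → after 1×micro: 3 ⇒ (c0=4, c1=5, c2=3)
[Jacobi] macro 2: S0 reads c2=3 → after 2×micro: 2; S1 reads c2=3 → after 1×micro: 5; S2 reads c0=4 → after 1×micro: 4 ⇒ (c0=2, c1=5, c2=4)
[Jacobi] macro 3: S0 reads c2=4 → after 2×micro: 3; S1 reads c2=4 → after 1×micro: 0; S2 reads c0=2 → after 1×micro: -1 ⇒ (c0=3, c1=0, c2=-1)
[Jacobi] macro 4: S0 reads c2=-1 → after 2×micro: 3; S1 reads c2=-1 → after 1×micro: 0; S2 reads c0=3 → after 1×micro: 5 ⇒ (c0=3, c1=0, c2=5)
[Jacobi] macro 5: S0 reads c2=5 → after 2×micro: 3; S1 reads c2=5 → after 1×micro: 5; S2 reads c0=3 → after 1×micro: 5 ⇒ (c0=3, c1=5, c2=5)
[Jacobi] macro 6: S0 reads c2=5 → after 2×micro: 3; S1 reads c2=5 → after 1×micro: 5; S2 reads c0=3 → after 1×micro: 5 ⇒ (c0=3, c1=5, c2=5)
[Gauss-Seidel] macro 1: S0 reads c2=0 → after 2×micro: 4; S1 reads c2=0 → after 1×micro: 5; S2 reads c0=4 → after 1×micro: 4 ⇒ (c0=4, c1=5, c2=4)
[Gauss-Seidel] macro 2: S0 reads c2=4 → after 2×micro: 3; S1 reads c2=4 → after 1×micro: 0; S2 reads c0=3 → after 1×micro: 5 ⇒ (c0=3, c1=0, c2=5)
[Gauss-Seidel] macro 3: S0 reads c2=5 → after 2×micro: 3; S1 reads c2=5 → after 1×micro: 5; S2 reads c0=3 → after 1×micro: 5 ⇒ (c0=3, c1=5, c2=5)
[Gauss-Seidel] macro 4: S0 reads c2=5 → after 2×micro: 3; S1 reads c2=5 → after 1×micro: 5; S2 reads c0=3 → after 1×micro: 5 ⇒ (c0=3, c1=5, c2=5)
[Gauss-Seidel] macro 5: S0 reads c2=5 → after 2×micro: 3; S1 reads c2=5 → after 1×micro: 5; S2 reads c0=3 → after 1×micro: 5 ⇒ (c0=3, c1=5, c2=5)
[Gauss-Seidel] macro 6: S0 reads c2=5 → after 2×micro: 3; S1 reads c2=5 → after 1×micro: 5; S2 reads c0=3 → after 1×micro: 5 ⇒ (c0=3, c1=5, c2=5)

first divergence at macro-step: 1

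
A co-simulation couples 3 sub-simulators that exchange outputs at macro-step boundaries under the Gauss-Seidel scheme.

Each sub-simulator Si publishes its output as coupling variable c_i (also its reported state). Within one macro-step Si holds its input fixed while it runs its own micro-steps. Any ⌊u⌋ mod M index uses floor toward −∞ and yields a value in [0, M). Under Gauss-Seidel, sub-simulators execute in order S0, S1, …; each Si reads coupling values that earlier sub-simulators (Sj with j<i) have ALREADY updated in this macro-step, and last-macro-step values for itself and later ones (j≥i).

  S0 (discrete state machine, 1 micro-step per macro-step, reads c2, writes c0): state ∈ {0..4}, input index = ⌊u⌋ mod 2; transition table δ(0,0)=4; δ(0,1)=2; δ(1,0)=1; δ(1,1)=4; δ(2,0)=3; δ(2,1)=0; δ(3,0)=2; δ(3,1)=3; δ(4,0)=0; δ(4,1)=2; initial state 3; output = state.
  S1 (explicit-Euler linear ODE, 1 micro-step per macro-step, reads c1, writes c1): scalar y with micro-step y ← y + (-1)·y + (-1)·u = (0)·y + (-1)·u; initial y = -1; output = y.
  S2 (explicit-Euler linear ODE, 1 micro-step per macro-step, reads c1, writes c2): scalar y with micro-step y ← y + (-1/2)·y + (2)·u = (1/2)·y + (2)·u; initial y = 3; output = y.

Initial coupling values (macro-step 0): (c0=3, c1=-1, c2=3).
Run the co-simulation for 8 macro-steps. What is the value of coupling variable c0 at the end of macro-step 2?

macro 1: S0 reads c2=3 → after 1×micro: 3; S1 reads c1=-1 → after 1×micro: 1; S2 reads c1=1 → after 1×micro: 7/2 ⇒ (c0=3, c1=1, c2=7/2)
macro 2: S0 reads c2=7/2 → after 1×micro: 3; S1 reads c1=1 → after 1×micro: -1; S2 reads c1=-1 → after 1×micro: -1/4 ⇒ (c0=3, c1=-1, c2=-1/4)
macro 3: S0 reads c2=-1/4 → after 1×micro: 3; S1 reads c1=-1 → after 1×micro: 1; S2 reads c1=1 → after 1×micro: 15/8 ⇒ (c0=3, c1=1, c2=15/8)
macro 4: S0 reads c2=15/8 → after 1×micro: 3; S1 reads c1=1 → after 1×micro: -1; S2 reads c1=-1 → after 1×micro: -17/16 ⇒ (c0=3, c1=-1, c2=-17/16)
macro 5: S0 reads c2=-17/16 → after 1×micro: 2; S1 reads c1=-1 → after 1×micro: 1; S2 reads c1=1 → after 1×micro: 47/32 ⇒ (c0=2, c1=1, c2=47/32)
macro 6: S0 reads c2=47/32 → after 1×micro: 0; S1 reads c1=1 → after 1×micro: -1; S2 reads c1=-1 → after 1×micro: -81/64 ⇒ (c0=0, c1=-1, c2=-81/64)
macro 7: S0 reads c2=-81/64 → after 1×micro: 4; S1 reads c1=-1 → after 1×micro: 1; S2 reads c1=1 → after 1×micro: 175/128 ⇒ (c0=4, c1=1, c2=175/128)
macro 8: S0 reads c2=175/128 → after 1×micro: 2; S1 reads c1=1 → after 1×micro: -1; S2 reads c1=-1 → after 1×micro: -337/256 ⇒ (c0=2, c1=-1, c2=-337/256)

c0 at macro-step 2 = 3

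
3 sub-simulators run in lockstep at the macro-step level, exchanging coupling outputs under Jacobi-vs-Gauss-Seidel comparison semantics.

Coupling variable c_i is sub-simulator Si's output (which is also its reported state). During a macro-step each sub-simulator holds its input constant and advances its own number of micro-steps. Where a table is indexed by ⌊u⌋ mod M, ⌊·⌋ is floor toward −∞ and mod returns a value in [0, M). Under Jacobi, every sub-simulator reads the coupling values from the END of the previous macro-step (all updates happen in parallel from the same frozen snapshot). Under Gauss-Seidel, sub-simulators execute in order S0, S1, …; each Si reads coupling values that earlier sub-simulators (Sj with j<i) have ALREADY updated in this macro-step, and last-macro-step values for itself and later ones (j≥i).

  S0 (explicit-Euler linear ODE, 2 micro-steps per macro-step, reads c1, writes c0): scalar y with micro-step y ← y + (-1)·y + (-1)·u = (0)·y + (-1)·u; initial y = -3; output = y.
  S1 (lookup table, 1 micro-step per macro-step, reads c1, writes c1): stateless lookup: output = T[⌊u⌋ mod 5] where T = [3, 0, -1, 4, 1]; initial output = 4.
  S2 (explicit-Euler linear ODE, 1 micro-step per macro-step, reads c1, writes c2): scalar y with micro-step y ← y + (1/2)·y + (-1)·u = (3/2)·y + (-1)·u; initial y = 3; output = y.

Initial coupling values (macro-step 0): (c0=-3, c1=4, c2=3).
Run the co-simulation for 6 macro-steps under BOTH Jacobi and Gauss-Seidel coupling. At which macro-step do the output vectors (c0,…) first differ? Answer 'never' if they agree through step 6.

first divergence at macro-step: 1

[Jacobi] macro 1: S0 reads c1=4 → after 2×micro: -4; S1 reads c1=4 → after 1×micro: 1; S2 reads c1=4 → after 1×micro: 1/2 ⇒ (c0=-4, c1=1, c2=1/2)
[Jacobi] macro 2: S0 reads c1=1 → after 2×micro: -1; S1 reads c1=1 → after 1×micro: 0; S2 reads c1=1 → after 1×micro: -1/4 ⇒ (c0=-1, c1=0, c2=-1/4)
[Jacobi] macro 3: S0 reads c1=0 → after 2×micro: 0; S1 reads c1=0 → after 1×micro: 3; S2 reads c1=0 → after 1×micro: -3/8 ⇒ (c0=0, c1=3, c2=-3/8)
[Jacobi] macro 4: S0 reads c1=3 → after 2×micro: -3; S1 reads c1=3 → after 1×micro: 4; S2 reads c1=3 → after 1×micro: -57/16 ⇒ (c0=-3, c1=4, c2=-57/16)
[Jacobi] macro 5: S0 reads c1=4 → after 2×micro: -4; S1 reads c1=4 → after 1×micro: 1; S2 reads c1=4 → after 1×micro: -299/32 ⇒ (c0=-4, c1=1, c2=-299/32)
[Jacobi] macro 6: S0 reads c1=1 → after 2×micro: -1; S1 reads c1=1 → after 1×micro: 0; S2 reads c1=1 → after 1×micro: -961/64 ⇒ (c0=-1, c1=0, c2=-961/64)
[Gauss-Seidel] macro 1: S0 reads c1=4 → after 2×micro: -4; S1 reads c1=4 → after 1×micro: 1; S2 reads c1=1 → after 1×micro: 7/2 ⇒ (c0=-4, c1=1, c2=7/2)
[Gauss-Seidel] macro 2: S0 reads c1=1 → after 2×micro: -1; S1 reads c1=1 → after 1×micro: 0; S2 reads c1=0 → after 1×micro: 21/4 ⇒ (c0=-1, c1=0, c2=21/4)
[Gauss-Seidel] macro 3: S0 reads c1=0 → after 2×micro: 0; S1 reads c1=0 → after 1×micro: 3; S2 reads c1=3 → after 1×micro: 39/8 ⇒ (c0=0, c1=3, c2=39/8)
[Gauss-Seidel] macro 4: S0 reads c1=3 → after 2×micro: -3; S1 reads c1=3 → after 1×micro: 4; S2 reads c1=4 → after 1×micro: 53/16 ⇒ (c0=-3, c1=4, c2=53/16)
[Gauss-Seidel] macro 5: S0 reads c1=4 → after 2×micro: -4; S1 reads c1=4 → after 1×micro: 1; S2 reads c1=1 → after 1×micro: 127/32 ⇒ (c0=-4, c1=1, c2=127/32)
[Gauss-Seidel] macro 6: S0 reads c1=1 → after 2×micro: -1; S1 reads c1=1 → after 1×micro: 0; S2 reads c1=0 → after 1×micro: 381/64 ⇒ (c0=-1, c1=0, c2=381/64)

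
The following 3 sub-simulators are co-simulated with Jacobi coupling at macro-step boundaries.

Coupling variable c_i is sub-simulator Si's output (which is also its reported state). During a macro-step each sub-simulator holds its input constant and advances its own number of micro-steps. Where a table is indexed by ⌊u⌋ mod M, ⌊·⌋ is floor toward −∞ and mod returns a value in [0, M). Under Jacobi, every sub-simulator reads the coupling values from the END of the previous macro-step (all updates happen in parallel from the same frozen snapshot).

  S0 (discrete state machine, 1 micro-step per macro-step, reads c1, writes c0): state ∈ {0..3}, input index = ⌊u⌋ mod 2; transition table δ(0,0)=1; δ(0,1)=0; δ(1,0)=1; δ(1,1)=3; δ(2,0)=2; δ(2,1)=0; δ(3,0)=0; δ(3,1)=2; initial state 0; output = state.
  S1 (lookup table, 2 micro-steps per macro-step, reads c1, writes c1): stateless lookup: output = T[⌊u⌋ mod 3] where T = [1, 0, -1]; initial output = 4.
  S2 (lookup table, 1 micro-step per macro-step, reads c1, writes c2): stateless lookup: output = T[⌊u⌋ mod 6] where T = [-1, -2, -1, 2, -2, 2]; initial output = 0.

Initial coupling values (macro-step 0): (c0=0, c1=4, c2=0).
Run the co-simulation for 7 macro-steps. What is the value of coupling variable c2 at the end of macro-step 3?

macro 1: S0 reads c1=4 → after 1×micro: 1; S1 reads c1=4 → after 2×micro: 0; S2 reads c1=4 → after 1×micro: -2 ⇒ (c0=1, c1=0, c2=-2)
macro 2: S0 reads c1=0 → after 1×micro: 1; S1 reads c1=0 → after 2×micro: 1; S2 reads c1=0 → after 1×micro: -1 ⇒ (c0=1, c1=1, c2=-1)
macro 3: S0 reads c1=1 → after 1×micro: 3; S1 reads c1=1 → after 2×micro: 0; S2 reads c1=1 → after 1×micro: -2 ⇒ (c0=3, c1=0, c2=-2)
macro 4: S0 reads c1=0 → after 1×micro: 0; S1 reads c1=0 → after 2×micro: 1; S2 reads c1=0 → after 1×micro: -1 ⇒ (c0=0, c1=1, c2=-1)
macro 5: S0 reads c1=1 → after 1×micro: 0; S1 reads c1=1 → after 2×micro: 0; S2 reads c1=1 → after 1×micro: -2 ⇒ (c0=0, c1=0, c2=-2)
macro 6: S0 reads c1=0 → after 1×micro: 1; S1 reads c1=0 → after 2×micro: 1; S2 reads c1=0 → after 1×micro: -1 ⇒ (c0=1, c1=1, c2=-1)
macro 7: S0 reads c1=1 → after 1×micro: 3; S1 reads c1=1 → after 2×micro: 0; S2 reads c1=1 → after 1×micro: -2 ⇒ (c0=3, c1=0, c2=-2)

c2 at macro-step 3 = -2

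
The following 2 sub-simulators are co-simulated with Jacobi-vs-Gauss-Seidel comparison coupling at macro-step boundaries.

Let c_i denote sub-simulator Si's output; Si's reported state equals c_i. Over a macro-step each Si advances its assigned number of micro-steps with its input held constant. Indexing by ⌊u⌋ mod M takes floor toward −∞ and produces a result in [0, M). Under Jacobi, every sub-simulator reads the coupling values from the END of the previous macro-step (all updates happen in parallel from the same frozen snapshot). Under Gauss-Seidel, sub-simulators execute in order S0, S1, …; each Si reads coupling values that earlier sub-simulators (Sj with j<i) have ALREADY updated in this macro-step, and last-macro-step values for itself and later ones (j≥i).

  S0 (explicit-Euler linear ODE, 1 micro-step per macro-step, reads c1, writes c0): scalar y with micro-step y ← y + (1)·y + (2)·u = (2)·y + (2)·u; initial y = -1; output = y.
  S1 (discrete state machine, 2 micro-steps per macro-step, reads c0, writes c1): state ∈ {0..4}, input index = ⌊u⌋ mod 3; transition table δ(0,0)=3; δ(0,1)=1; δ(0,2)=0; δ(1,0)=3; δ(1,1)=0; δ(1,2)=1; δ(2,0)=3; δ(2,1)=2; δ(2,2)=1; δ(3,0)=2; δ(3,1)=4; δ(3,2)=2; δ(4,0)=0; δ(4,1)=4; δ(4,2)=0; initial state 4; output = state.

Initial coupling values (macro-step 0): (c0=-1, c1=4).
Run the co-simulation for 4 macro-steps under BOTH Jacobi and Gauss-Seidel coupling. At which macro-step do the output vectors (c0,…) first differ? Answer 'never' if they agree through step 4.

[Jacobi] macro 1: S0 reads c1=4 → after 1×micro: 6; S1 reads c0=-1 → after 2×micro: 0 ⇒ (c0=6, c1=0)
[Jacobi] macro 2: S0 reads c1=0 → after 1×micro: 12; S1 reads c0=6 → after 2×micro: 2 ⇒ (c0=12, c1=2)
[Jacobi] macro 3: S0 reads c1=2 → after 1×micro: 28; S1 reads c0=12 → after 2×micro: 2 ⇒ (c0=28, c1=2)
[Jacobi] macro 4: S0 reads c1=2 → after 1×micro: 60; S1 reads c0=28 → after 2×micro: 2 ⇒ (c0=60, c1=2)
[Gauss-Seidel] macro 1: S0 reads c1=4 → after 1×micro: 6; S1 reads c0=6 → after 2×micro: 3 ⇒ (c0=6, c1=3)
[Gauss-Seidel] macro 2: S0 reads c1=3 → after 1×micro: 18; S1 reads c0=18 → after 2×micro: 3 ⇒ (c0=18, c1=3)
[Gauss-Seidel] macro 3: S0 reads c1=3 → after 1×micro: 42; S1 reads c0=42 → after 2×micro: 3 ⇒ (c0=42, c1=3)
[Gauss-Seidel] macro 4: S0 reads c1=3 → after 1×micro: 90; S1 reads c0=90 → after 2×micro: 3 ⇒ (c0=90, c1=3)

first divergence at macro-step: 1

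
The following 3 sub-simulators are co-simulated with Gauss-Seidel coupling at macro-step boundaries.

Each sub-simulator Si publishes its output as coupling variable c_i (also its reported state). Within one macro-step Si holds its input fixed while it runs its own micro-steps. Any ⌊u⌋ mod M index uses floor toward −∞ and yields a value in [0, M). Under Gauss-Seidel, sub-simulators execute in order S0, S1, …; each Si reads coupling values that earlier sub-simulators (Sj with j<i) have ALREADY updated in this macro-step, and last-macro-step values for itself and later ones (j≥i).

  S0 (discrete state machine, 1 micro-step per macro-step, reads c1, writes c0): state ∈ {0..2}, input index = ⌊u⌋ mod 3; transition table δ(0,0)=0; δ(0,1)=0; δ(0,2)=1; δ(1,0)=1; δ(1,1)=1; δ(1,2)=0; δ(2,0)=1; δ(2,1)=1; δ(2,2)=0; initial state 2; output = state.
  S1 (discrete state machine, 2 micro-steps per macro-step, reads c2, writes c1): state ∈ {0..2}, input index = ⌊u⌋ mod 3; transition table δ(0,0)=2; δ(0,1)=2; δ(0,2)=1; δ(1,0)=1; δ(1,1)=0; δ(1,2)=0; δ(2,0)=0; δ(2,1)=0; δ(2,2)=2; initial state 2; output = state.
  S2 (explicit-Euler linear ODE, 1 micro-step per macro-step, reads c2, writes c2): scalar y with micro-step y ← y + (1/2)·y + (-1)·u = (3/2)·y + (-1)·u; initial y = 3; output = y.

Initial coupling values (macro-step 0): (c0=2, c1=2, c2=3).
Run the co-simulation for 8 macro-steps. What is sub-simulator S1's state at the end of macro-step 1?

macro 1: S0 reads c1=2 → after 1×micro: 0; S1 reads c2=3 → after 2×micro: 2; S2 reads c2=3 → after 1×micro: 3/2 ⇒ (c0=0, c1=2, c2=3/2)
macro 2: S0 reads c1=2 → after 1×micro: 1; S1 reads c2=3/2 → after 2×micro: 2; S2 reads c2=3/2 → after 1×micro: 3/4 ⇒ (c0=1, c1=2, c2=3/4)
macro 3: S0 reads c1=2 → after 1×micro: 0; S1 reads c2=3/4 → after 2×micro: 2; S2 reads c2=3/4 → after 1×micro: 3/8 ⇒ (c0=0, c1=2, c2=3/8)
macro 4: S0 reads c1=2 → after 1×micro: 1; S1 reads c2=3/8 → after 2×micro: 2; S2 reads c2=3/8 → after 1×micro: 3/16 ⇒ (c0=1, c1=2, c2=3/16)
macro 5: S0 reads c1=2 → after 1×micro: 0; S1 reads c2=3/16 → after 2×micro: 2; S2 reads c2=3/16 → after 1×micro: 3/32 ⇒ (c0=0, c1=2, c2=3/32)
macro 6: S0 reads c1=2 → after 1×micro: 1; S1 reads c2=3/32 → after 2×micro: 2; S2 reads c2=3/32 → after 1×micro: 3/64 ⇒ (c0=1, c1=2, c2=3/64)
macro 7: S0 reads c1=2 → after 1×micro: 0; S1 reads c2=3/64 → after 2×micro: 2; S2 reads c2=3/64 → after 1×micro: 3/128 ⇒ (c0=0, c1=2, c2=3/128)
macro 8: S0 reads c1=2 → after 1×micro: 1; S1 reads c2=3/128 → after 2×micro: 2; S2 reads c2=3/128 → after 1×micro: 3/256 ⇒ (c0=1, c1=2, c2=3/256)

S1 state at macro-step 1 = 2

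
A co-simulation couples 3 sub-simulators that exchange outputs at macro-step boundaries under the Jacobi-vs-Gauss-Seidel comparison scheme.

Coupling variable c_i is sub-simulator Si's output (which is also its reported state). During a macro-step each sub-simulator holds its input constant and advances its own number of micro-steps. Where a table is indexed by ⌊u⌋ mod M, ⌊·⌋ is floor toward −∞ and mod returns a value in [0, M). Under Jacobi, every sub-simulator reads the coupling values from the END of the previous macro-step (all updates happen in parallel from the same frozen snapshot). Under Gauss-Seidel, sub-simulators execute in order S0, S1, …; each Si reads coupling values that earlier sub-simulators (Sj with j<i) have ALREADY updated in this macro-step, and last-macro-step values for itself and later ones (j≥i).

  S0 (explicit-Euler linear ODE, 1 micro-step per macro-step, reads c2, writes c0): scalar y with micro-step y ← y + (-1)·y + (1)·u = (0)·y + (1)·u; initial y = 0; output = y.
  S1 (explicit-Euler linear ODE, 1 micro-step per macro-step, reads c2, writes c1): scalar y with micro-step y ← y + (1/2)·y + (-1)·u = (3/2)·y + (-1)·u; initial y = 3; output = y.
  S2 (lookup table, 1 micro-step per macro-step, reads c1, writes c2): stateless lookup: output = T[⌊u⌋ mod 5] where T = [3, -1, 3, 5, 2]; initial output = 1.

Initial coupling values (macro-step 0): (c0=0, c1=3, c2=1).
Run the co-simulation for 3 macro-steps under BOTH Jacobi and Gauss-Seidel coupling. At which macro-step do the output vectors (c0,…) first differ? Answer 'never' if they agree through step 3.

first divergence at macro-step: 2

[Jacobi] macro 1: S0 reads c2=1 → after 1×micro: 1; S1 reads c2=1 → after 1×micro: 7/2; S2 reads c1=3 → after 1×micro: 5 ⇒ (c0=1, c1=7/2, c2=5)
[Jacobi] macro 2: S0 reads c2=5 → after 1×micro: 5; S1 reads c2=5 → after 1×micro: 1/4; S2 reads c1=7/2 → after 1×micro: 5 ⇒ (c0=5, c1=1/4, c2=5)
[Jacobi] macro 3: S0 reads c2=5 → after 1×micro: 5; S1 reads c2=5 → after 1×micro: -37/8; S2 reads c1=1/4 → after 1×micro: 3 ⇒ (c0=5, c1=-37/8, c2=3)
[Gauss-Seidel] macro 1: S0 reads c2=1 → after 1×micro: 1; S1 reads c2=1 → after 1×micro: 7/2; S2 reads c1=7/2 → after 1×micro: 5 ⇒ (c0=1, c1=7/2, c2=5)
[Gauss-Seidel] macro 2: S0 reads c2=5 → after 1×micro: 5; S1 reads c2=5 → after 1×micro: 1/4; S2 reads c1=1/4 → after 1×micro: 3 ⇒ (c0=5, c1=1/4, c2=3)
[Gauss-Seidel] macro 3: S0 reads c2=3 → after 1×micro: 3; S1 reads c2=3 → after 1×micro: -21/8; S2 reads c1=-21/8 → after 1×micro: 3 ⇒ (c0=3, c1=-21/8, c2=3)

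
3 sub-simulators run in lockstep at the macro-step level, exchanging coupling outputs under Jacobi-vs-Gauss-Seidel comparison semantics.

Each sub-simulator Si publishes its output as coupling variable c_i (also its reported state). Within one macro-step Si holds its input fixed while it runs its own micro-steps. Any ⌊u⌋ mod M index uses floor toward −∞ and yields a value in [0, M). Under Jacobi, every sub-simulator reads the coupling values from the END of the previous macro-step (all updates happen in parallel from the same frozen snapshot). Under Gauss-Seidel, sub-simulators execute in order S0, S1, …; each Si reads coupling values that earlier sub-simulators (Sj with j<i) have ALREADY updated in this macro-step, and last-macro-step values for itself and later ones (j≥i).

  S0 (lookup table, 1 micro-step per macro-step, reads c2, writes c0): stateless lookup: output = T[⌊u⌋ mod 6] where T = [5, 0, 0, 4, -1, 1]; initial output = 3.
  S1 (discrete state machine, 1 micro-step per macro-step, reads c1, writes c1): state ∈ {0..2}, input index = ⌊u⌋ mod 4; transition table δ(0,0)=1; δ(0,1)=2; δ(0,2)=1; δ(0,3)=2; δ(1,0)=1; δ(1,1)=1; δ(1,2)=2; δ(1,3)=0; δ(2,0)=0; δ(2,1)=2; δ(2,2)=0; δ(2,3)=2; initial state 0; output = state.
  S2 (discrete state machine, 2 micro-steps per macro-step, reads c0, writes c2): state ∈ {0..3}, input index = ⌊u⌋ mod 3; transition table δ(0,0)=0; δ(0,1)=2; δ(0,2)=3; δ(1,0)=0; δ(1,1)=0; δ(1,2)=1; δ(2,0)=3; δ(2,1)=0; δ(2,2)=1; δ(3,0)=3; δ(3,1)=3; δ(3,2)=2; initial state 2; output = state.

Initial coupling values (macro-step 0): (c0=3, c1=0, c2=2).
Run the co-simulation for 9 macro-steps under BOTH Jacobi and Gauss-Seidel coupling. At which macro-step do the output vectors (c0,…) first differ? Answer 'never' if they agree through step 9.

first divergence at macro-step: never

[Jacobi] macro 1: S0 reads c2=2 → after 1×micro: 0; S1 reads c1=0 → after 1×micro: 1; S2 reads c0=3 → after 2×micro: 3 ⇒ (c0=0, c1=1, c2=3)
[Jacobi] macro 2: S0 reads c2=3 → after 1×micro: 4; S1 reads c1=1 → after 1×micro: 1; S2 reads c0=0 → after 2×micro: 3 ⇒ (c0=4, c1=1, c2=3)
[Jacobi] macro 3: S0 reads c2=3 → after 1×micro: 4; S1 reads c1=1 → after 1×micro: 1; S2 reads c0=4 → after 2×micro: 3 ⇒ (c0=4, c1=1, c2=3)
[Jacobi] macro 4: S0 reads c2=3 → after 1×micro: 4; S1 reads c1=1 → after 1×micro: 1; S2 reads c0=4 → after 2×micro: 3 ⇒ (c0=4, c1=1, c2=3)
[Jacobi] macro 5: S0 reads c2=3 → after 1×micro: 4; S1 reads c1=1 → after 1×micro: 1; S2 reads c0=4 → after 2×micro: 3 ⇒ (c0=4, c1=1, c2=3)
[Jacobi] macro 6: S0 reads c2=3 → after 1×micro: 4; S1 reads c1=1 → after 1×micro: 1; S2 reads c0=4 → after 2×micro: 3 ⇒ (c0=4, c1=1, c2=3)
[Jacobi] macro 7: S0 reads c2=3 → after 1×micro: 4; S1 reads c1=1 → after 1×micro: 1; S2 reads c0=4 → after 2×micro: 3 ⇒ (c0=4, c1=1, c2=3)
[Jacobi] macro 8: S0 reads c2=3 → after 1×micro: 4; S1 reads c1=1 → after 1×micro: 1; S2 reads c0=4 → after 2×micro: 3 ⇒ (c0=4, c1=1, c2=3)
[Jacobi] macro 9: S0 reads c2=3 → after 1×micro: 4; S1 reads c1=1 → after 1×micro: 1; S2 reads c0=4 → after 2×micro: 3 ⇒ (c0=4, c1=1, c2=3)
[Gauss-Seidel] macro 1: S0 reads c2=2 → after 1×micro: 0; S1 reads c1=0 → after 1×micro: 1; S2 reads c0=0 → after 2×micro: 3 ⇒ (c0=0, c1=1, c2=3)
[Gauss-Seidel] macro 2: S0 reads c2=3 → after 1×micro: 4; S1 reads c1=1 → after 1×micro: 1; S2 reads c0=4 → after 2×micro: 3 ⇒ (c0=4, c1=1, c2=3)
[Gauss-Seidel] macro 3: S0 reads c2=3 → after 1×micro: 4; S1 reads c1=1 → after 1×micro: 1; S2 reads c0=4 → after 2×micro: 3 ⇒ (c0=4, c1=1, c2=3)
[Gauss-Seidel] macro 4: S0 reads c2=3 → after 1×micro: 4; S1 reads c1=1 → after 1×micro: 1; S2 reads c0=4 → after 2×micro: 3 ⇒ (c0=4, c1=1, c2=3)
[Gauss-Seidel] macro 5: S0 reads c2=3 → after 1×micro: 4; S1 reads c1=1 → after 1×micro: 1; S2 reads c0=4 → after 2×micro: 3 ⇒ (c0=4, c1=1, c2=3)
[Gauss-Seidel] macro 6: S0 reads c2=3 → after 1×micro: 4; S1 reads c1=1 → after 1×micro: 1; S2 reads c0=4 → after 2×micro: 3 ⇒ (c0=4, c1=1, c2=3)
[Gauss-Seidel] macro 7: S0 reads c2=3 → after 1×micro: 4; S1 reads c1=1 → after 1×micro: 1; S2 reads c0=4 → after 2×micro: 3 ⇒ (c0=4, c1=1, c2=3)
[Gauss-Seidel] macro 8: S0 reads c2=3 → after 1×micro: 4; S1 reads c1=1 → after 1×micro: 1; S2 reads c0=4 → after 2×micro: 3 ⇒ (c0=4, c1=1, c2=3)
[Gauss-Seidel] macro 9: S0 reads c2=3 → after 1×micro: 4; S1 reads c1=1 → after 1×micro: 1; S2 reads c0=4 → after 2×micro: 3 ⇒ (c0=4, c1=1, c2=3)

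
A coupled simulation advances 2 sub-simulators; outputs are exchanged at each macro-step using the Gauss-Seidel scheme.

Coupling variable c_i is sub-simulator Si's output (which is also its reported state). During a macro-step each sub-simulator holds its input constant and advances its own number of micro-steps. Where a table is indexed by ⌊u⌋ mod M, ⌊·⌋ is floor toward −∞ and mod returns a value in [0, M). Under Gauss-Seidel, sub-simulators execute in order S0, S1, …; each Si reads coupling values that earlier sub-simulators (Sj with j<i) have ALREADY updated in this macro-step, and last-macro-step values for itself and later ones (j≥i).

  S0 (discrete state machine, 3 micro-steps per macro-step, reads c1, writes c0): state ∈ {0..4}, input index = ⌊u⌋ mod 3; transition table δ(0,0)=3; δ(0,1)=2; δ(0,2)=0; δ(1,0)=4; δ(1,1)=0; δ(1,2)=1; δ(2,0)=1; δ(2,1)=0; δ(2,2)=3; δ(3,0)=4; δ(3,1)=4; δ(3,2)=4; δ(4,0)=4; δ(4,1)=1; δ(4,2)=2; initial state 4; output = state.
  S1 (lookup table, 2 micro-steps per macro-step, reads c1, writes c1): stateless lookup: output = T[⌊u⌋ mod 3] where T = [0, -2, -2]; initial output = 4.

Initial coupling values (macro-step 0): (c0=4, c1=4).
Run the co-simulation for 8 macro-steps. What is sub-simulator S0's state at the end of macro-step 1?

S0 state at macro-step 1 = 2

macro 1: S0 reads c1=4 → after 3×micro: 2; S1 reads c1=4 → after 2×micro: -2 ⇒ (c0=2, c1=-2)
macro 2: S0 reads c1=-2 → after 3×micro: 0; S1 reads c1=-2 → after 2×micro: -2 ⇒ (c0=0, c1=-2)
macro 3: S0 reads c1=-2 → after 3×micro: 2; S1 reads c1=-2 → after 2×micro: -2 ⇒ (c0=2, c1=-2)
macro 4: S0 reads c1=-2 → after 3×micro: 0; S1 reads c1=-2 → after 2×micro: -2 ⇒ (c0=0, c1=-2)
macro 5: S0 reads c1=-2 → after 3×micro: 2; S1 reads c1=-2 → after 2×micro: -2 ⇒ (c0=2, c1=-2)
macro 6: S0 reads c1=-2 → after 3×micro: 0; S1 reads c1=-2 → after 2×micro: -2 ⇒ (c0=0, c1=-2)
macro 7: S0 reads c1=-2 → after 3×micro: 2; S1 reads c1=-2 → after 2×micro: -2 ⇒ (c0=2, c1=-2)
macro 8: S0 reads c1=-2 → after 3×micro: 0; S1 reads c1=-2 → after 2×micro: -2 ⇒ (c0=0, c1=-2)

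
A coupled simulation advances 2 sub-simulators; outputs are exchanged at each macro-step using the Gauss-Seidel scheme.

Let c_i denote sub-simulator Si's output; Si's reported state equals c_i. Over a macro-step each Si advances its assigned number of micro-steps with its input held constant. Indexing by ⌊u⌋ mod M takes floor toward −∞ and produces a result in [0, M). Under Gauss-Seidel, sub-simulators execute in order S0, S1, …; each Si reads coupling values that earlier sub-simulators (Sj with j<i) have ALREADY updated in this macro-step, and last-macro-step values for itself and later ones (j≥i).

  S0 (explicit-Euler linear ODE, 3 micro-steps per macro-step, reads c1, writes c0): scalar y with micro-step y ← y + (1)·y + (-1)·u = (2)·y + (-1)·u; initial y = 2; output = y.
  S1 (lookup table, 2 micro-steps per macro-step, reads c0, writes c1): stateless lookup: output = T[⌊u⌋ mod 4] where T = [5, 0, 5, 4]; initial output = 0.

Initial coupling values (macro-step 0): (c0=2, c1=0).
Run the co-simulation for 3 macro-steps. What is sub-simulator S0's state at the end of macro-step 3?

S0 state at macro-step 3 = 744

macro 1: S0 reads c1=0 → after 3×micro: 16; S1 reads c0=16 → after 2×micro: 5 ⇒ (c0=16, c1=5)
macro 2: S0 reads c1=5 → after 3×micro: 93; S1 reads c0=93 → after 2×micro: 0 ⇒ (c0=93, c1=0)
macro 3: S0 reads c1=0 → after 3×micro: 744; S1 reads c0=744 → after 2×micro: 5 ⇒ (c0=744, c1=5)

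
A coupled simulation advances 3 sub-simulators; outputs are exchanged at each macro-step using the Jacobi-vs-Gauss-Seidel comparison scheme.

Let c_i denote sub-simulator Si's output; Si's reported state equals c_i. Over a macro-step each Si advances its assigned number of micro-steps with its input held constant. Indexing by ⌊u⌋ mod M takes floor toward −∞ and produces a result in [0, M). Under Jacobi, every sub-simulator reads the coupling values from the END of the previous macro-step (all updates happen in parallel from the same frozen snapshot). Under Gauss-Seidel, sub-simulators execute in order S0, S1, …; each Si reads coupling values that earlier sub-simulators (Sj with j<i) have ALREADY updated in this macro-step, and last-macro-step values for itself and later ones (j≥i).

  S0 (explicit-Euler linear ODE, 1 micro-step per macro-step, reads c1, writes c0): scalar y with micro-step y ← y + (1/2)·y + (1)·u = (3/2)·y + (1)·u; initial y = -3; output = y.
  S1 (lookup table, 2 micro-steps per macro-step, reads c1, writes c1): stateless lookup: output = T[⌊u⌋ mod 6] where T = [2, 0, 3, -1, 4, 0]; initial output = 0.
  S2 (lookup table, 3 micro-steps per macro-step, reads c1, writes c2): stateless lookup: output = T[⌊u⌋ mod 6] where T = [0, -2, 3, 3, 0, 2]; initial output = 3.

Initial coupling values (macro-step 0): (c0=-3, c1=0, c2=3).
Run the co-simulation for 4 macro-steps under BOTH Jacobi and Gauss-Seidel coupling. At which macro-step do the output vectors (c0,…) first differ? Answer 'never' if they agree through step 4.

[Jacobi] macro 1: S0 reads c1=0 → after 1×micro: -9/2; S1 reads c1=0 → after 2×micro: 2; S2 reads c1=0 → after 3×micro: 0 ⇒ (c0=-9/2, c1=2, c2=0)
[Jacobi] macro 2: S0 reads c1=2 → after 1×micro: -19/4; S1 reads c1=2 → after 2×micro: 3; S2 reads c1=2 → after 3×micro: 3 ⇒ (c0=-19/4, c1=3, c2=3)
[Jacobi] macro 3: S0 reads c1=3 → after 1×micro: -33/8; S1 reads c1=3 → after 2×micro: -1; S2 reads c1=3 → after 3×micro: 3 ⇒ (c0=-33/8, c1=-1, c2=3)
[Jacobi] macro 4: S0 reads c1=-1 → after 1×micro: -115/16; S1 reads c1=-1 → after 2×micro: 0; S2 reads c1=-1 → after 3×micro: 2 ⇒ (c0=-115/16, c1=0, c2=2)
[Gauss-Seidel] macro 1: S0 reads c1=0 → after 1×micro: -9/2; S1 reads c1=0 → after 2×micro: 2; S2 reads c1=2 → after 3×micro: 3 ⇒ (c0=-9/2, c1=2, c2=3)
[Gauss-Seidel] macro 2: S0 reads c1=2 → after 1×micro: -19/4; S1 reads c1=2 → after 2×micro: 3; S2 reads c1=3 → after 3×micro: 3 ⇒ (c0=-19/4, c1=3, c2=3)
[Gauss-Seidel] macro 3: S0 reads c1=3 → after 1×micro: -33/8; S1 reads c1=3 → after 2×micro: -1; S2 reads c1=-1 → after 3×micro: 2 ⇒ (c0=-33/8, c1=-1, c2=2)
[Gauss-Seidel] macro 4: S0 reads c1=-1 → after 1×micro: -115/16; S1 reads c1=-1 → after 2×micro: 0; S2 reads c1=0 → after 3×micro: 0 ⇒ (c0=-115/16, c1=0, c2=0)

first divergence at macro-step: 1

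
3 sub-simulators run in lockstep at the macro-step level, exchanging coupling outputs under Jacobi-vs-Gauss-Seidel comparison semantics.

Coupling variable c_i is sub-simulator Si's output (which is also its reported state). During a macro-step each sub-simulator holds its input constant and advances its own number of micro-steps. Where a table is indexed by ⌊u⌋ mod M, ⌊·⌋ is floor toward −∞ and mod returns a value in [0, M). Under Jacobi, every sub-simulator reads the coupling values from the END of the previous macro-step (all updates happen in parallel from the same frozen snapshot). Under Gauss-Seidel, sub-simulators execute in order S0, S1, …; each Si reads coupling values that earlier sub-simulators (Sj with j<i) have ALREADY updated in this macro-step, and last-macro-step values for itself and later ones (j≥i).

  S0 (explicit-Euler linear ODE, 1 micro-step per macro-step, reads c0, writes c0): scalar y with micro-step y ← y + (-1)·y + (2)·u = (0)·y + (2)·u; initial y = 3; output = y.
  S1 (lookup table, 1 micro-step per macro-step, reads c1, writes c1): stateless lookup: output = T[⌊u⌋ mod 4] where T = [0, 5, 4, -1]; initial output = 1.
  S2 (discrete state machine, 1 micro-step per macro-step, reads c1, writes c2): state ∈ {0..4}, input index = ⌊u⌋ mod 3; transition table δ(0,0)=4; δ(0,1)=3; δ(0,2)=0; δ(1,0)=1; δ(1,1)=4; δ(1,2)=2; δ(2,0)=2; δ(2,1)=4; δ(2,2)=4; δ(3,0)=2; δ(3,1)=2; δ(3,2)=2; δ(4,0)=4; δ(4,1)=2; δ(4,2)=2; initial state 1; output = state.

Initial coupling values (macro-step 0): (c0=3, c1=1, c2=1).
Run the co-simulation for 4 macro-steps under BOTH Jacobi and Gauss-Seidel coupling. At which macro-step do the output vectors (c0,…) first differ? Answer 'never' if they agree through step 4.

first divergence at macro-step: 1

[Jacobi] macro 1: S0 reads c0=3 → after 1×micro: 6; S1 reads c1=1 → after 1×micro: 5; S2 reads c1=1 → after 1×micro: 4 ⇒ (c0=6, c1=5, c2=4)
[Jacobi] macro 2: S0 reads c0=6 → after 1×micro: 12; S1 reads c1=5 → after 1×micro: 5; S2 reads c1=5 → after 1×micro: 2 ⇒ (c0=12, c1=5, c2=2)
[Jacobi] macro 3: S0 reads c0=12 → after 1×micro: 24; S1 reads c1=5 → after 1×micro: 5; S2 reads c1=5 → after 1×micro: 4 ⇒ (c0=24, c1=5, c2=4)
[Jacobi] macro 4: S0 reads c0=24 → after 1×micro: 48; S1 reads c1=5 → after 1×micro: 5; S2 reads c1=5 → after 1×micro: 2 ⇒ (c0=48, c1=5, c2=2)
[Gauss-Seidel] macro 1: S0 reads c0=3 → after 1×micro: 6; S1 reads c1=1 → after 1×micro: 5; S2 reads c1=5 → after 1×micro: 2 ⇒ (c0=6, c1=5, c2=2)
[Gauss-Seidel] macro 2: S0 reads c0=6 → after 1×micro: 12; S1 reads c1=5 → after 1×micro: 5; S2 reads c1=5 → after 1×micro: 4 ⇒ (c0=12, c1=5, c2=4)
[Gauss-Seidel] macro 3: S0 reads c0=12 → after 1×micro: 24; S1 reads c1=5 → after 1×micro: 5; S2 reads c1=5 → after 1×micro: 2 ⇒ (c0=24, c1=5, c2=2)
[Gauss-Seidel] macro 4: S0 reads c0=24 → after 1×micro: 48; S1 reads c1=5 → after 1×micro: 5; S2 reads c1=5 → after 1×micro: 4 ⇒ (c0=48, c1=5, c2=4)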